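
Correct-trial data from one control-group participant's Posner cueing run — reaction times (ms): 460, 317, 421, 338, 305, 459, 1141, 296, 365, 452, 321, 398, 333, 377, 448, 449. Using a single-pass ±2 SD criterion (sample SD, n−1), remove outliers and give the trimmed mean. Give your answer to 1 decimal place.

382.6 ms

n = 16, ΣRT = 6880, M = 430.000
Σ(x−M)² = 592674.00; s = √(592674.00/15) = 198.775
Cutoffs: 430.000 ± 2·198.775 → [32.4, 827.6]
Outside: 1141 → excluded.
Retained (n=15): Σ = 5739, mean = 5739/15 = 382.600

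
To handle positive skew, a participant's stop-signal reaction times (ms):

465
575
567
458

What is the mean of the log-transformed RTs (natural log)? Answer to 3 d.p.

ln(RT): 6.1420, 6.3544, 6.3404, 6.1269
Σ ln(RT) = 24.9636
Mean = 24.9636/4 = 6.24091

6.241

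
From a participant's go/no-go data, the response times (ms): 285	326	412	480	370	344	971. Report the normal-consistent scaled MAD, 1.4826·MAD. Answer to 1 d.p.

Sorted: 285, 326, 344, 370, 412, 480, 971 → median = 370
|x − 370| sorted: 0, 26, 42, 44, 85, 110, 601 → MAD = 44
Robust SD ≈ 1.4826 × 44 = 65.234

65.2 ms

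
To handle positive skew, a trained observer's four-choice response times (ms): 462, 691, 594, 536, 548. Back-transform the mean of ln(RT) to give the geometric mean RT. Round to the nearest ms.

ln(RT): 6.1356, 6.5381, 6.3869, 6.2841, 6.3063
Mean ln(RT) = 31.6510/5 = 6.33020
Geometric mean = exp(6.33020) = 561.27 ms

561 ms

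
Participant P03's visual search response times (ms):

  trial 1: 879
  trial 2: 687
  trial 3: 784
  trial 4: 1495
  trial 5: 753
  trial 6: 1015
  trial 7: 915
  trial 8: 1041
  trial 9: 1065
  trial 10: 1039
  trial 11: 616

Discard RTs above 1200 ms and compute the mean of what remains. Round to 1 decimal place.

Excluded: 1495
Retained (n=10): Σ = 8794
Mean = 8794/10 = 879.4000

879.4 ms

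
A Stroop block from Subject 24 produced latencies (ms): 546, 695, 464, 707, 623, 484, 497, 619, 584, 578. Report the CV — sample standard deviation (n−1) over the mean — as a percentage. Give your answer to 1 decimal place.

14.5%

n = 10, Σ = 5797, M = 579.7000
Σ(x−M)² = 63460.100; s = √(63460.100/9) = 83.9710
CV = 83.9710 / 579.7000 = 0.14485 = 14.485%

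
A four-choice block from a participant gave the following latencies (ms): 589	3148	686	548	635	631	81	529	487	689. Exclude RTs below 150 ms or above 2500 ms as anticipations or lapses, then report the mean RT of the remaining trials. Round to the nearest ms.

599 ms

Excluded: 81, 3148
Retained (n=8): Σ = 4794
Mean = 4794/8 = 599.2500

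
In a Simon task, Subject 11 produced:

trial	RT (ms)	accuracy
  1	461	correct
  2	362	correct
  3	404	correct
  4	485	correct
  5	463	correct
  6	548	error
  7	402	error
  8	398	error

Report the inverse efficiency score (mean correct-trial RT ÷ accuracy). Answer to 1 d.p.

Correct trials (n=5): 461, 362, 404, 485, 463
Mean correct RT = 2175/5 = 435.0000 ms
Proportion correct = 5/8
IES = 435.0000 / (5/8) = 696.000 ms

696.0 ms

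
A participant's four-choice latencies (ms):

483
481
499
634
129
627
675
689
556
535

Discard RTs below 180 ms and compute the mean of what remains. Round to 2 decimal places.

575.44 ms

Excluded: 129
Retained (n=9): Σ = 5179
Mean = 5179/9 = 575.4444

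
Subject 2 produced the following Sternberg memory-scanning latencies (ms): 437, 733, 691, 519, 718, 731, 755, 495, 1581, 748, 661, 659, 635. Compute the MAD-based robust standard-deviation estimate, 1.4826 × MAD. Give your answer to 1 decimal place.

83.0 ms

Sorted: 437, 495, 519, 635, 659, 661, 691, 718, 731, 733, 748, 755, 1581 → median = 691
|x − 691| sorted: 0, 27, 30, 32, 40, 42, 56, 57, 64, 172, 196, 254, 890 → MAD = 56
Robust SD ≈ 1.4826 × 56 = 83.026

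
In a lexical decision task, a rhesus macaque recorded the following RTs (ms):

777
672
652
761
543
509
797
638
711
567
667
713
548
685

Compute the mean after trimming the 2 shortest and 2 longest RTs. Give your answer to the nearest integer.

Sorted: 509, 543, 548, 567, 638, 652, 667, 672, 685, 711, 713, 761, 777, 797
Drop lowest 2 (509, 543) and highest 2 (777, 797)
Remaining (n=10): Σ = 6614, mean = 6614/10 = 661.400

661 ms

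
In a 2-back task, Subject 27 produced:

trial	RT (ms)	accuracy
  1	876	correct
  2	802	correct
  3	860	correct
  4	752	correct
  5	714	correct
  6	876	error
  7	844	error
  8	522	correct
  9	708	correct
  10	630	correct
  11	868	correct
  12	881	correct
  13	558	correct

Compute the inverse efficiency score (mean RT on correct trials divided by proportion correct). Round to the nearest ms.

878 ms

Correct trials (n=11): 876, 802, 860, 752, 714, 522, 708, 630, 868, 881, 558
Mean correct RT = 8171/11 = 742.8182 ms
Proportion correct = 11/13
IES = 742.8182 / (11/13) = 877.876 ms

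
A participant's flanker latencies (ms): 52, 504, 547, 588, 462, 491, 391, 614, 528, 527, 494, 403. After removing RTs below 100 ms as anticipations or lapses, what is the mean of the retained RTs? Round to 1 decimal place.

504.5 ms

Excluded: 52
Retained (n=11): Σ = 5549
Mean = 5549/11 = 504.4545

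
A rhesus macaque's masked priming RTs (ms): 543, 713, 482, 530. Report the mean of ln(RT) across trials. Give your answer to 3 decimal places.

ln(RT): 6.2971, 6.5695, 6.1779, 6.2729
Σ ln(RT) = 25.3174
Mean = 25.3174/4 = 6.32935

6.329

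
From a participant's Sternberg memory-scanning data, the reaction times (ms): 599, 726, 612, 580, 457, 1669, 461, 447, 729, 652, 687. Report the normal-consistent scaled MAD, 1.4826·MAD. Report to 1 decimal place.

169.0 ms

Sorted: 447, 457, 461, 580, 599, 612, 652, 687, 726, 729, 1669 → median = 612
|x − 612| sorted: 0, 13, 32, 40, 75, 114, 117, 151, 155, 165, 1057 → MAD = 114
Robust SD ≈ 1.4826 × 114 = 169.016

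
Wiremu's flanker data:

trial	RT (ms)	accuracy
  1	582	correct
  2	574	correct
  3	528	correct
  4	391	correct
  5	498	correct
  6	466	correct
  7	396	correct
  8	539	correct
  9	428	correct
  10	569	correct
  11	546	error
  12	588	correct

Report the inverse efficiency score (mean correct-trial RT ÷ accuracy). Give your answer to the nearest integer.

Correct trials (n=11): 582, 574, 528, 391, 498, 466, 396, 539, 428, 569, 588
Mean correct RT = 5559/11 = 505.3636 ms
Proportion correct = 11/12
IES = 505.3636 / (11/12) = 551.306 ms

551 ms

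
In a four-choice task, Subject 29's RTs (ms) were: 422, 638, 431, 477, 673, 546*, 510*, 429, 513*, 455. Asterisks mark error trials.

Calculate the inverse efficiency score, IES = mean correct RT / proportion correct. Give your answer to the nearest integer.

Correct trials (n=7): 422, 638, 431, 477, 673, 429, 455
Mean correct RT = 3525/7 = 503.5714 ms
Proportion correct = 7/10
IES = 503.5714 / (7/10) = 719.388 ms

719 ms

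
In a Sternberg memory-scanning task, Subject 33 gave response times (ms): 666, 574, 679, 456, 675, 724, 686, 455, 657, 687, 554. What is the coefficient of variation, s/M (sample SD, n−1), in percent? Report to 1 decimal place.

n = 11, Σ = 6813, M = 619.3636
Σ(x−M)² = 90240.545; s = √(90240.545/10) = 94.9950
CV = 94.9950 / 619.3636 = 0.15338 = 15.338%

15.3%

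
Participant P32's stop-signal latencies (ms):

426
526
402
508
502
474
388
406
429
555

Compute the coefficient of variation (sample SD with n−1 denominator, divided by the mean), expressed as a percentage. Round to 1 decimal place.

n = 10, Σ = 4616, M = 461.6000
Σ(x−M)² = 31200.400; s = √(31200.400/9) = 58.8788
CV = 58.8788 / 461.6000 = 0.12755 = 12.755%

12.8%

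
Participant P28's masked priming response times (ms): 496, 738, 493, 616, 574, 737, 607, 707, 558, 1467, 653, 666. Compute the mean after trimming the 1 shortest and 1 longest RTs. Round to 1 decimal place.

635.2 ms

Sorted: 493, 496, 558, 574, 607, 616, 653, 666, 707, 737, 738, 1467
Drop lowest 1 (493) and highest 1 (1467)
Remaining (n=10): Σ = 6352, mean = 6352/10 = 635.200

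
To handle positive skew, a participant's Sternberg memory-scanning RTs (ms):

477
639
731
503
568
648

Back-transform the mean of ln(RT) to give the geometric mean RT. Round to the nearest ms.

588 ms

ln(RT): 6.1675, 6.4599, 6.5944, 6.2206, 6.3421, 6.4739
Mean ln(RT) = 38.2584/6 = 6.37641
Geometric mean = exp(6.37641) = 587.81 ms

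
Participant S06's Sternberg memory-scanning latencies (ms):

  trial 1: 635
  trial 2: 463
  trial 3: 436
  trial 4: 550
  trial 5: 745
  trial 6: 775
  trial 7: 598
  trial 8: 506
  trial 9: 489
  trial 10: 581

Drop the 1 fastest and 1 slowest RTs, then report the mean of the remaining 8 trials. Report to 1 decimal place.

570.9 ms

Sorted: 436, 463, 489, 506, 550, 581, 598, 635, 745, 775
Drop lowest 1 (436) and highest 1 (775)
Remaining (n=8): Σ = 4567, mean = 4567/8 = 570.875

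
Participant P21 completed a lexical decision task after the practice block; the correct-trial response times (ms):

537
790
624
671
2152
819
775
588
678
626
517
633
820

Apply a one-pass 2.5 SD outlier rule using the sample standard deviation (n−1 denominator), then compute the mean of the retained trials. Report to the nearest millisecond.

673 ms

n = 13, ΣRT = 10230, M = 786.923
Σ(x−M)² = 2142034.92; s = √(2142034.92/12) = 422.496
Cutoffs: 786.923 ± 2.5·422.496 → [-269.3, 1843.2]
Outside: 2152 → excluded.
Retained (n=12): Σ = 8078, mean = 8078/12 = 673.167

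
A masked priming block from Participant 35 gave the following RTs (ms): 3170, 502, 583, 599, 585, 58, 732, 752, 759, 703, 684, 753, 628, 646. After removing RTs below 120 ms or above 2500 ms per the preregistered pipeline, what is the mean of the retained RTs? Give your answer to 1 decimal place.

660.5 ms

Excluded: 58, 3170
Retained (n=12): Σ = 7926
Mean = 7926/12 = 660.5000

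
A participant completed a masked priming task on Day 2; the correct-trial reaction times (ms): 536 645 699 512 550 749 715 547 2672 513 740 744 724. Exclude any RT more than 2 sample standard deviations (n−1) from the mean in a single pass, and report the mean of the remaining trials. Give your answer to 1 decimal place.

n = 13, ΣRT = 10346, M = 795.846
Σ(x−M)² = 3922241.69; s = √(3922241.69/12) = 571.711
Cutoffs: 795.846 ± 2·571.711 → [-347.6, 1939.3]
Outside: 2672 → excluded.
Retained (n=12): Σ = 7674, mean = 7674/12 = 639.500

639.5 ms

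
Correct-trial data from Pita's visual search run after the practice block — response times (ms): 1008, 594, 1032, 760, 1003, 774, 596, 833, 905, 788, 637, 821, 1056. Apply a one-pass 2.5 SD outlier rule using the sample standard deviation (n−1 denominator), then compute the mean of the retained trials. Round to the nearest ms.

831 ms

n = 13, ΣRT = 10807, M = 831.308
Σ(x−M)² = 316686.77; s = √(316686.77/12) = 162.452
Cutoffs: 831.308 ± 2.5·162.452 → [425.2, 1237.4]
No RTs fall outside the cutoffs; all 13 retained. Mean = 10807/13 = 831.308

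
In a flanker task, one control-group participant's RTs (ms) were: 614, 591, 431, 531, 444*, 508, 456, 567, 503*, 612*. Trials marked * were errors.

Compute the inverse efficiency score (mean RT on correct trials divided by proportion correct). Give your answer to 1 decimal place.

Correct trials (n=7): 614, 591, 431, 531, 508, 456, 567
Mean correct RT = 3698/7 = 528.2857 ms
Proportion correct = 7/10
IES = 528.2857 / (7/10) = 754.694 ms

754.7 ms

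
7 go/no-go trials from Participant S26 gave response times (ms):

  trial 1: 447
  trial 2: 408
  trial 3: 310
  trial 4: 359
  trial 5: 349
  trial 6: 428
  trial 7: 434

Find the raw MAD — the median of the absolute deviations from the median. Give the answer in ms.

39 ms

Sorted: 310, 349, 359, 408, 428, 434, 447 → median = 408
|x − 408|: 39, 0, 98, 49, 59, 20, 26
Sorted deviations: 0, 20, 26, 39, 49, 59, 98 → MAD = 39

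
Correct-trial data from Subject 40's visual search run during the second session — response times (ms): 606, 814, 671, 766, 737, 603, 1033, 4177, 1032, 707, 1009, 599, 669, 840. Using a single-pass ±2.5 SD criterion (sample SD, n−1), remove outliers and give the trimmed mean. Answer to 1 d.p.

775.8 ms

n = 14, ΣRT = 14263, M = 1018.786
Σ(x−M)² = 11052000.36; s = √(11052000.36/13) = 922.038
Cutoffs: 1018.786 ± 2.5·922.038 → [-1286.3, 3323.9]
Outside: 4177 → excluded.
Retained (n=13): Σ = 10086, mean = 10086/13 = 775.846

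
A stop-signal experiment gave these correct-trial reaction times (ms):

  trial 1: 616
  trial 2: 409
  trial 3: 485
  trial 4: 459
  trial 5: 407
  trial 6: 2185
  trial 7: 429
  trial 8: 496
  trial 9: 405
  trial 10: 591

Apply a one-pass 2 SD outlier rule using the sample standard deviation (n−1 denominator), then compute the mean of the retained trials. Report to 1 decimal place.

n = 10, ΣRT = 6482, M = 648.200
Σ(x−M)² = 2674247.60; s = √(2674247.60/9) = 545.104
Cutoffs: 648.200 ± 2·545.104 → [-442.0, 1738.4]
Outside: 2185 → excluded.
Retained (n=9): Σ = 4297, mean = 4297/9 = 477.444

477.4 ms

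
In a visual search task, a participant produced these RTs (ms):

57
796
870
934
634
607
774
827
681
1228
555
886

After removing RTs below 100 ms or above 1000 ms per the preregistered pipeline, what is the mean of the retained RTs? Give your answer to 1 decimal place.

756.4 ms

Excluded: 57, 1228
Retained (n=10): Σ = 7564
Mean = 7564/10 = 756.4000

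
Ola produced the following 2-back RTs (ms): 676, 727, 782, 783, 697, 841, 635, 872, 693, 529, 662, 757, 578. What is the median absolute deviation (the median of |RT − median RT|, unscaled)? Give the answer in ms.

Sorted: 529, 578, 635, 662, 676, 693, 697, 727, 757, 782, 783, 841, 872 → median = 697
|x − 697|: 21, 30, 85, 86, 0, 144, 62, 175, 4, 168, 35, 60, 119
Sorted deviations: 0, 4, 21, 30, 35, 60, 62, 85, 86, 119, 144, 168, 175 → MAD = 62

62 ms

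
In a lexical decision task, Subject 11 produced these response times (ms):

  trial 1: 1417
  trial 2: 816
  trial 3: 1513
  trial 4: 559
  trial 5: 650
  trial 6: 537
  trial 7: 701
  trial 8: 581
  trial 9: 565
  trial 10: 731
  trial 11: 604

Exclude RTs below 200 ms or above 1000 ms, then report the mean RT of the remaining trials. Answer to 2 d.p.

638.22 ms

Excluded: 1417, 1513
Retained (n=9): Σ = 5744
Mean = 5744/9 = 638.2222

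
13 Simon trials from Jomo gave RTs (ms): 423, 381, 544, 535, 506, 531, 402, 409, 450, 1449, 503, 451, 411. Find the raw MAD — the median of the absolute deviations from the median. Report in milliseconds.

Sorted: 381, 402, 409, 411, 423, 450, 451, 503, 506, 531, 535, 544, 1449 → median = 451
|x − 451|: 28, 70, 93, 84, 55, 80, 49, 42, 1, 998, 52, 0, 40
Sorted deviations: 0, 1, 28, 40, 42, 49, 52, 55, 70, 80, 84, 93, 998 → MAD = 52

52 ms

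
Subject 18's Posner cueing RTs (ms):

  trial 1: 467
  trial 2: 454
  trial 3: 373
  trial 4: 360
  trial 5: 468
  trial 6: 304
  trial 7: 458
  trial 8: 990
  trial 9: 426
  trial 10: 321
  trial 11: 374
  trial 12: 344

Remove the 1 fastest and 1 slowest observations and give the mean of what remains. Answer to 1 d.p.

404.5 ms

Sorted: 304, 321, 344, 360, 373, 374, 426, 454, 458, 467, 468, 990
Drop lowest 1 (304) and highest 1 (990)
Remaining (n=10): Σ = 4045, mean = 4045/10 = 404.500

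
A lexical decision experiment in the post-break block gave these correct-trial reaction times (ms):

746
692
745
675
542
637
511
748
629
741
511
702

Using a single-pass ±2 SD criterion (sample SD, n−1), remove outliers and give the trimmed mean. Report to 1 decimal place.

n = 12, ΣRT = 7879, M = 656.583
Σ(x−M)² = 91614.92; s = √(91614.92/11) = 91.261
Cutoffs: 656.583 ± 2·91.261 → [474.1, 839.1]
No RTs fall outside the cutoffs; all 12 retained. Mean = 7879/12 = 656.583

656.6 ms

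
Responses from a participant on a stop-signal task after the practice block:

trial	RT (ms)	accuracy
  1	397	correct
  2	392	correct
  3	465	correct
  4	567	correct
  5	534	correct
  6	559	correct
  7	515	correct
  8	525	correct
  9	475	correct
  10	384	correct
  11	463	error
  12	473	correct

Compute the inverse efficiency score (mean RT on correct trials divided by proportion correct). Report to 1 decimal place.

Correct trials (n=11): 397, 392, 465, 567, 534, 559, 515, 525, 475, 384, 473
Mean correct RT = 5286/11 = 480.5455 ms
Proportion correct = 11/12
IES = 480.5455 / (11/12) = 524.231 ms

524.2 ms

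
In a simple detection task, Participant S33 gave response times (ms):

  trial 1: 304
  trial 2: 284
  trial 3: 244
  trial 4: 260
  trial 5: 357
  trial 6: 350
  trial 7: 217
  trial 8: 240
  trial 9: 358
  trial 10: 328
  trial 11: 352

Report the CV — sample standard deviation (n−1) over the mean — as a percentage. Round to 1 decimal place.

17.7%

n = 11, Σ = 3294, M = 299.4545
Σ(x−M)² = 28094.727; s = √(28094.727/10) = 53.0045
CV = 53.0045 / 299.4545 = 0.17700 = 17.700%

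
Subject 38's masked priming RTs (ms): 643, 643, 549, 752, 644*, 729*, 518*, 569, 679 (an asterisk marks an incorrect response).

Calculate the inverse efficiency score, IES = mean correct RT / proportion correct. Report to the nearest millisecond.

Correct trials (n=6): 643, 643, 549, 752, 569, 679
Mean correct RT = 3835/6 = 639.1667 ms
Proportion correct = 6/9
IES = 639.1667 / (6/9) = 958.750 ms

959 ms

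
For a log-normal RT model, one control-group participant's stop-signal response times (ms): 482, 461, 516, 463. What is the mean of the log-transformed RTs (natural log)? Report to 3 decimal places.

6.174

ln(RT): 6.1779, 6.1334, 6.2461, 6.1377
Σ ln(RT) = 24.6952
Mean = 24.6952/4 = 6.17379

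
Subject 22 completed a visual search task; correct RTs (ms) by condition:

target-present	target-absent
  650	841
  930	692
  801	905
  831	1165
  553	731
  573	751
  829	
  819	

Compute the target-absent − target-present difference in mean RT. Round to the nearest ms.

M(target-present) = 5986/8 = 748.250
M(target-absent) = 5085/6 = 847.500
Difference = 847.500 − 748.250 = 99.250 ms

99 ms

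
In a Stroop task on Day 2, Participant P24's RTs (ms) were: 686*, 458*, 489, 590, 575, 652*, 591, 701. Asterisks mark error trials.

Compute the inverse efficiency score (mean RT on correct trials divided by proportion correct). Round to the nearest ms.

Correct trials (n=5): 489, 590, 575, 591, 701
Mean correct RT = 2946/5 = 589.2000 ms
Proportion correct = 5/8
IES = 589.2000 / (5/8) = 942.720 ms

943 ms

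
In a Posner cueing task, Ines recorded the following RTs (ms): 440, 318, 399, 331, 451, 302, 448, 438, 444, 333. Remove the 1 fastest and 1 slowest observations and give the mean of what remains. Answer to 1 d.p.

Sorted: 302, 318, 331, 333, 399, 438, 440, 444, 448, 451
Drop lowest 1 (302) and highest 1 (451)
Remaining (n=8): Σ = 3151, mean = 3151/8 = 393.875

393.9 ms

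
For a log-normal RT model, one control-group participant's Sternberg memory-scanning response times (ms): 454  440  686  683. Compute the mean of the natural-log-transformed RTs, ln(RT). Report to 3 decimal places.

6.316

ln(RT): 6.1181, 6.0868, 6.5309, 6.5265
Σ ln(RT) = 25.2622
Mean = 25.2622/4 = 6.31556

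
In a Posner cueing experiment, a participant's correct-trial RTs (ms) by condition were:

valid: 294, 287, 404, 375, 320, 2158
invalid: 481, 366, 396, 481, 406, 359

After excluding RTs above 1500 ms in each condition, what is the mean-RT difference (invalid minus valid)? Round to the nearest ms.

valid: exclude 2158
M(valid) = 1680/5 = 336.000
M(invalid) = 2489/6 = 414.833
Difference = 414.833 − 336.000 = 78.833 ms

79 ms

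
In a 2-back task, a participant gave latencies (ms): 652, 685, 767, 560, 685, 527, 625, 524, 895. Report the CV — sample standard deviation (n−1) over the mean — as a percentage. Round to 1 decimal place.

n = 9, Σ = 5920, M = 657.7778
Σ(x−M)² = 115353.556; s = √(115353.556/8) = 120.0800
CV = 120.0800 / 657.7778 = 0.18255 = 18.255%

18.3%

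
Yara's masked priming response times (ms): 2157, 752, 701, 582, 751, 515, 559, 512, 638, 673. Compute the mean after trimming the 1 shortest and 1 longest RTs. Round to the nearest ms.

646 ms

Sorted: 512, 515, 559, 582, 638, 673, 701, 751, 752, 2157
Drop lowest 1 (512) and highest 1 (2157)
Remaining (n=8): Σ = 5171, mean = 5171/8 = 646.375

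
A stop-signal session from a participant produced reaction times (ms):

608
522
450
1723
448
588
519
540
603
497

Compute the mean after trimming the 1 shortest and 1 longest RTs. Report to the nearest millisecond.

541 ms

Sorted: 448, 450, 497, 519, 522, 540, 588, 603, 608, 1723
Drop lowest 1 (448) and highest 1 (1723)
Remaining (n=8): Σ = 4327, mean = 4327/8 = 540.875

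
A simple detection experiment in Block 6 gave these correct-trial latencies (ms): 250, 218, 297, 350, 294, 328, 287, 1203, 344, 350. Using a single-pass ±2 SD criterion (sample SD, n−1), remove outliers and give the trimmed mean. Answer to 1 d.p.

n = 10, ΣRT = 3921, M = 392.100
Σ(x−M)² = 747742.90; s = √(747742.90/9) = 288.240
Cutoffs: 392.100 ± 2·288.240 → [-184.4, 968.6]
Outside: 1203 → excluded.
Retained (n=9): Σ = 2718, mean = 2718/9 = 302.000

302.0 ms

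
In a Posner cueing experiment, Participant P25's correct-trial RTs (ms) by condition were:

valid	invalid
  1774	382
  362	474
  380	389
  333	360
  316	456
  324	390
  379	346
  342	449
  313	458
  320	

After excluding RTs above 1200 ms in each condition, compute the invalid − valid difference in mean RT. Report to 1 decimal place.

valid: exclude 1774
M(valid) = 3069/9 = 341.000
M(invalid) = 3704/9 = 411.556
Difference = 411.556 − 341.000 = 70.556 ms

70.6 ms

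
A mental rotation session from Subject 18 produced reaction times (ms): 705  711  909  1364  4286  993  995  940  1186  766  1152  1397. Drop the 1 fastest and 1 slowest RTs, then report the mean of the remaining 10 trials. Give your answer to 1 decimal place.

1041.3 ms

Sorted: 705, 711, 766, 909, 940, 993, 995, 1152, 1186, 1364, 1397, 4286
Drop lowest 1 (705) and highest 1 (4286)
Remaining (n=10): Σ = 10413, mean = 10413/10 = 1041.300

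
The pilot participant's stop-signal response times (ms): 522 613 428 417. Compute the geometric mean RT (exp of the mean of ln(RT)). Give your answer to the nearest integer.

ln(RT): 6.2577, 6.4184, 6.0591, 6.0331
Mean ln(RT) = 24.7682/4 = 6.19206
Geometric mean = exp(6.19206) = 488.85 ms

489 ms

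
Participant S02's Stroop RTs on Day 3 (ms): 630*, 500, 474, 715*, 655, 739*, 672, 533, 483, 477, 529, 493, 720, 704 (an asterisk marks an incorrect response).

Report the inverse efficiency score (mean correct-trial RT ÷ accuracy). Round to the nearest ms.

Correct trials (n=11): 500, 474, 655, 672, 533, 483, 477, 529, 493, 720, 704
Mean correct RT = 6240/11 = 567.2727 ms
Proportion correct = 11/14
IES = 567.2727 / (11/14) = 721.983 ms

722 ms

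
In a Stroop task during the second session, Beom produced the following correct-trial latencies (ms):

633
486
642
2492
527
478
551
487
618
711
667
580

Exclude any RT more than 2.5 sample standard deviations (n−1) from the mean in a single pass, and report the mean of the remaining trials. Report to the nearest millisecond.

580 ms

n = 12, ΣRT = 8872, M = 739.333
Σ(x−M)² = 3415464.67; s = √(3415464.67/11) = 557.222
Cutoffs: 739.333 ± 2.5·557.222 → [-653.7, 2132.4]
Outside: 2492 → excluded.
Retained (n=11): Σ = 6380, mean = 6380/11 = 580.000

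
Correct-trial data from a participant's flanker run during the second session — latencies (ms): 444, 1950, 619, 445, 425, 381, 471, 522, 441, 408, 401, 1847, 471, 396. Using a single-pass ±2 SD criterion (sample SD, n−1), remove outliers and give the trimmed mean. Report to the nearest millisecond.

452 ms

n = 14, ΣRT = 9221, M = 658.643
Σ(x−M)² = 3639399.21; s = √(3639399.21/13) = 529.107
Cutoffs: 658.643 ± 2·529.107 → [-399.6, 1716.9]
Outside: 1847, 1950 → excluded.
Retained (n=12): Σ = 5424, mean = 5424/12 = 452.000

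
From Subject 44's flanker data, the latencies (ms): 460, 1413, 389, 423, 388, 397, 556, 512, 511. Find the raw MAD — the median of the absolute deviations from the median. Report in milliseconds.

Sorted: 388, 389, 397, 423, 460, 511, 512, 556, 1413 → median = 460
|x − 460|: 0, 953, 71, 37, 72, 63, 96, 52, 51
Sorted deviations: 0, 37, 51, 52, 63, 71, 72, 96, 953 → MAD = 63

63 ms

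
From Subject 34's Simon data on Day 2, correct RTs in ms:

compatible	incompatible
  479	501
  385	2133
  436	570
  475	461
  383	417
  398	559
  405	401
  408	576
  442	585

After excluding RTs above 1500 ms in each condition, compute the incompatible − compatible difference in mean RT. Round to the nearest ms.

incompatible: exclude 2133
M(compatible) = 3811/9 = 423.444
M(incompatible) = 4070/8 = 508.750
Difference = 508.750 − 423.444 = 85.306 ms

85 ms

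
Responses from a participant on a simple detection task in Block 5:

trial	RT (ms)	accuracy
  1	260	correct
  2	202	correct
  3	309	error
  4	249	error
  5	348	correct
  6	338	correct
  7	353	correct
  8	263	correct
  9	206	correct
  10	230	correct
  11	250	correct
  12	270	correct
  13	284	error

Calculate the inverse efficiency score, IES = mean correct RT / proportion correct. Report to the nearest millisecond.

354 ms

Correct trials (n=10): 260, 202, 348, 338, 353, 263, 206, 230, 250, 270
Mean correct RT = 2720/10 = 272.0000 ms
Proportion correct = 10/13
IES = 272.0000 / (10/13) = 353.600 ms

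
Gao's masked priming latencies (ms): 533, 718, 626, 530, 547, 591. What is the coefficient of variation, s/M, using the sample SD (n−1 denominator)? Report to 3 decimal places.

n = 6, Σ = 3545, M = 590.8333
Σ(x−M)² = 26374.833; s = √(26374.833/5) = 72.6290
CV = 72.6290 / 590.8333 = 0.12293

0.123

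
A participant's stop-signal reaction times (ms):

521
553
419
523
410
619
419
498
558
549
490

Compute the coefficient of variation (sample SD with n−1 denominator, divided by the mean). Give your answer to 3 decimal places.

n = 11, Σ = 5559, M = 505.3636
Σ(x−M)² = 44714.545; s = √(44714.545/10) = 66.8689
CV = 66.8689 / 505.3636 = 0.13232

0.132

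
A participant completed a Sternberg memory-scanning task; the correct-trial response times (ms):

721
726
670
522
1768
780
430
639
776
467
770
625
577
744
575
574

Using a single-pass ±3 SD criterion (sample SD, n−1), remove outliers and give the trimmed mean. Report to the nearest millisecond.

640 ms

n = 16, ΣRT = 11364, M = 710.250
Σ(x−M)² = 1374821.00; s = √(1374821.00/15) = 302.745
Cutoffs: 710.250 ± 3·302.745 → [-198.0, 1618.5]
Outside: 1768 → excluded.
Retained (n=15): Σ = 9596, mean = 9596/15 = 639.733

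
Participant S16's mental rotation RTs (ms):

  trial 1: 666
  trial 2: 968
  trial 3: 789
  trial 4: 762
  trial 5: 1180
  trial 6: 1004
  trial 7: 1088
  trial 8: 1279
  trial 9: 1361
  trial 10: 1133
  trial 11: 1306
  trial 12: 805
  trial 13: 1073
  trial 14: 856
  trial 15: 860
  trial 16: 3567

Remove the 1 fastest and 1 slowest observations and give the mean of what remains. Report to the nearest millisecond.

Sorted: 666, 762, 789, 805, 856, 860, 968, 1004, 1073, 1088, 1133, 1180, 1279, 1306, 1361, 3567
Drop lowest 1 (666) and highest 1 (3567)
Remaining (n=14): Σ = 14464, mean = 14464/14 = 1033.143

1033 ms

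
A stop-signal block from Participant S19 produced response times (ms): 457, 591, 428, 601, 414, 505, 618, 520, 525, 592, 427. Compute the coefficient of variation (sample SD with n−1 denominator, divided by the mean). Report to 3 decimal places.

n = 11, Σ = 5678, M = 516.1818
Σ(x−M)² = 58797.636; s = √(58797.636/10) = 76.6796
CV = 76.6796 / 516.1818 = 0.14855

0.149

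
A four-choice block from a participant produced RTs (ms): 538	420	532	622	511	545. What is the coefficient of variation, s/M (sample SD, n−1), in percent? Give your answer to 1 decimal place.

12.3%

n = 6, Σ = 3168, M = 528.0000
Σ(x−M)² = 21194.000; s = √(21194.000/5) = 65.1061
CV = 65.1061 / 528.0000 = 0.12331 = 12.331%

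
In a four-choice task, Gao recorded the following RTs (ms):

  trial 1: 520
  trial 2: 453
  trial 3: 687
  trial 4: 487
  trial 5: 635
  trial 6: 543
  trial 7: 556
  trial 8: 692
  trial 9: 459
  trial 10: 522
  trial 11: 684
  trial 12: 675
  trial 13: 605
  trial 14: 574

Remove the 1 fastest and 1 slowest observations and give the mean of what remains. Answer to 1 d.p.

578.9 ms

Sorted: 453, 459, 487, 520, 522, 543, 556, 574, 605, 635, 675, 684, 687, 692
Drop lowest 1 (453) and highest 1 (692)
Remaining (n=12): Σ = 6947, mean = 6947/12 = 578.917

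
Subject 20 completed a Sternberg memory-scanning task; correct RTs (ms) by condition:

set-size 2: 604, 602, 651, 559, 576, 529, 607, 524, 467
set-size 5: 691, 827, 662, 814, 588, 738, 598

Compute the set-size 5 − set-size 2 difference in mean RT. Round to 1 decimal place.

M(set-size 2) = 5119/9 = 568.778
M(set-size 5) = 4918/7 = 702.571
Difference = 702.571 − 568.778 = 133.794 ms

133.8 ms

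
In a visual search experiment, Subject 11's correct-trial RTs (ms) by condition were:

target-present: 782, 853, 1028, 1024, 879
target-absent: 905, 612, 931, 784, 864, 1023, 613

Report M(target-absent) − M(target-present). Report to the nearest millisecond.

M(target-present) = 4566/5 = 913.200
M(target-absent) = 5732/7 = 818.857
Difference = 818.857 − 913.200 = -94.343 ms

-94 ms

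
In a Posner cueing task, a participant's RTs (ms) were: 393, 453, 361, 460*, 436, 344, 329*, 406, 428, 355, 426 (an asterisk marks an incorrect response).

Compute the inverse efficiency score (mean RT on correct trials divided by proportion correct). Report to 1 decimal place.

Correct trials (n=9): 393, 453, 361, 436, 344, 406, 428, 355, 426
Mean correct RT = 3602/9 = 400.2222 ms
Proportion correct = 9/11
IES = 400.2222 / (9/11) = 489.160 ms

489.2 ms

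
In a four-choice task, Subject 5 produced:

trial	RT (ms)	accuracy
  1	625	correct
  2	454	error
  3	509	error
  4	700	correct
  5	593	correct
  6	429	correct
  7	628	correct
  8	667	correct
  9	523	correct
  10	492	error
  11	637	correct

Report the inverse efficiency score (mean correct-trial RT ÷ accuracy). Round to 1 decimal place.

Correct trials (n=8): 625, 700, 593, 429, 628, 667, 523, 637
Mean correct RT = 4802/8 = 600.2500 ms
Proportion correct = 8/11
IES = 600.2500 / (8/11) = 825.344 ms

825.3 ms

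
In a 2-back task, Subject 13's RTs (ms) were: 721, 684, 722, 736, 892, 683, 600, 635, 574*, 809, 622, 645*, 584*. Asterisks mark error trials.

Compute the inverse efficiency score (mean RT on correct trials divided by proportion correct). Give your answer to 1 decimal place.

923.5 ms

Correct trials (n=10): 721, 684, 722, 736, 892, 683, 600, 635, 809, 622
Mean correct RT = 7104/10 = 710.4000 ms
Proportion correct = 10/13
IES = 710.4000 / (10/13) = 923.520 ms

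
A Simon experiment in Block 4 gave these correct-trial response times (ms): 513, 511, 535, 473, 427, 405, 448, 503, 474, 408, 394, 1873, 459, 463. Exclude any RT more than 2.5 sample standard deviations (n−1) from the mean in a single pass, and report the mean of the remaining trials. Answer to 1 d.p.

462.5 ms

n = 14, ΣRT = 7886, M = 563.286
Σ(x−M)² = 1871794.86; s = √(1871794.86/13) = 379.453
Cutoffs: 563.286 ± 2.5·379.453 → [-385.3, 1511.9]
Outside: 1873 → excluded.
Retained (n=13): Σ = 6013, mean = 6013/13 = 462.538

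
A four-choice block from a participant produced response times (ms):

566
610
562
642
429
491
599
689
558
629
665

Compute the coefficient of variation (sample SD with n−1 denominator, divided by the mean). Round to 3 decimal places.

n = 11, Σ = 6440, M = 585.4545
Σ(x−M)² = 58010.727; s = √(58010.727/10) = 76.1648
CV = 76.1648 / 585.4545 = 0.13010

0.130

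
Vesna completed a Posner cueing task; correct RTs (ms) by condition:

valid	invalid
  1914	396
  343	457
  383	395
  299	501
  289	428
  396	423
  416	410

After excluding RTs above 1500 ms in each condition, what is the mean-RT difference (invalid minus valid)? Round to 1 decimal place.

valid: exclude 1914
M(valid) = 2126/6 = 354.333
M(invalid) = 3010/7 = 430.000
Difference = 430.000 − 354.333 = 75.667 ms

75.7 ms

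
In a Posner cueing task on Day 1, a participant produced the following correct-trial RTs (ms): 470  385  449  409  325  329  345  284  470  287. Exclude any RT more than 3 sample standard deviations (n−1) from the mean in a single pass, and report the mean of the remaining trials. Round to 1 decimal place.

n = 10, ΣRT = 3753, M = 375.300
Σ(x−M)² = 46322.10; s = √(46322.10/9) = 71.742
Cutoffs: 375.300 ± 3·71.742 → [160.1, 590.5]
No RTs fall outside the cutoffs; all 10 retained. Mean = 3753/10 = 375.300

375.3 ms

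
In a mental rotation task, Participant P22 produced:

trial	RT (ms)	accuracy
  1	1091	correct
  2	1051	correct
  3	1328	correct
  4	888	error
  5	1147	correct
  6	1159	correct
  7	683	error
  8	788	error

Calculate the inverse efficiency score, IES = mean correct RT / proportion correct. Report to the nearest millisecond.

1848 ms

Correct trials (n=5): 1091, 1051, 1328, 1147, 1159
Mean correct RT = 5776/5 = 1155.2000 ms
Proportion correct = 5/8
IES = 1155.2000 / (5/8) = 1848.320 ms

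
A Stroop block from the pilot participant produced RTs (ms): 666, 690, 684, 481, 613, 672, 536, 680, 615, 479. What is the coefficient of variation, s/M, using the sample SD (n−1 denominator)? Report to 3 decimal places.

n = 10, Σ = 6116, M = 611.6000
Σ(x−M)² = 63042.400; s = √(63042.400/9) = 83.6942
CV = 83.6942 / 611.6000 = 0.13684

0.137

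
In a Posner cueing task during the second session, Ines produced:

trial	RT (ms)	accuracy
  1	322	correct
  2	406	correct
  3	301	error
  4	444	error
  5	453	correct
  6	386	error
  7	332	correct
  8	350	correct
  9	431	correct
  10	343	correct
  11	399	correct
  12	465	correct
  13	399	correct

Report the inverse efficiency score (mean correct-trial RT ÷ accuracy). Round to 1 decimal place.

507.0 ms

Correct trials (n=10): 322, 406, 453, 332, 350, 431, 343, 399, 465, 399
Mean correct RT = 3900/10 = 390.0000 ms
Proportion correct = 10/13
IES = 390.0000 / (10/13) = 507.000 ms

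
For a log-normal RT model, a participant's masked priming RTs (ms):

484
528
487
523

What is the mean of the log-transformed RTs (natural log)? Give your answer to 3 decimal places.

6.225

ln(RT): 6.1821, 6.2691, 6.1883, 6.2596
Σ ln(RT) = 24.8990
Mean = 24.8990/4 = 6.22476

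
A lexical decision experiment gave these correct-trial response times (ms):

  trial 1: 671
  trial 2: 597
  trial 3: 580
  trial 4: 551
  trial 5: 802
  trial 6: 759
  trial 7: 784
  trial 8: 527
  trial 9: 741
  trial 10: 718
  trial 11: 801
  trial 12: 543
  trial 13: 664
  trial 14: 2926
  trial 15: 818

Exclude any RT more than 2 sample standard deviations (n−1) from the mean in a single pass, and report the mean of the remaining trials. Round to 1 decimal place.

n = 15, ΣRT = 12482, M = 832.133
Σ(x−M)² = 4844183.73; s = √(4844183.73/14) = 588.229
Cutoffs: 832.133 ± 2·588.229 → [-344.3, 2008.6]
Outside: 2926 → excluded.
Retained (n=14): Σ = 9556, mean = 9556/14 = 682.571

682.6 ms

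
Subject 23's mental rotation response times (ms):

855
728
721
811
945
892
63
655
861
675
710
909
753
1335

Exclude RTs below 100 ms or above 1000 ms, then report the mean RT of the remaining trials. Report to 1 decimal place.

792.9 ms

Excluded: 63, 1335
Retained (n=12): Σ = 9515
Mean = 9515/12 = 792.9167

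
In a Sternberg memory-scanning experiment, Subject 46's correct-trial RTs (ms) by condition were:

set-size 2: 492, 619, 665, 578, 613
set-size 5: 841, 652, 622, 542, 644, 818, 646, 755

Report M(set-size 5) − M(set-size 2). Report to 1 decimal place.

96.6 ms

M(set-size 2) = 2967/5 = 593.400
M(set-size 5) = 5520/8 = 690.000
Difference = 690.000 − 593.400 = 96.600 ms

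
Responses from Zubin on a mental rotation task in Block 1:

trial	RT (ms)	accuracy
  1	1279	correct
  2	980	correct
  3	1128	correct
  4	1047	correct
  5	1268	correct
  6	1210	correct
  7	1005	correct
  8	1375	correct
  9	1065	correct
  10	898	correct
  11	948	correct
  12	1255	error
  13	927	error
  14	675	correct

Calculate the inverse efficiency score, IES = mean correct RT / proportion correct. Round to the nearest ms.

Correct trials (n=12): 1279, 980, 1128, 1047, 1268, 1210, 1005, 1375, 1065, 898, 948, 675
Mean correct RT = 12878/12 = 1073.1667 ms
Proportion correct = 12/14
IES = 1073.1667 / (12/14) = 1252.028 ms

1252 ms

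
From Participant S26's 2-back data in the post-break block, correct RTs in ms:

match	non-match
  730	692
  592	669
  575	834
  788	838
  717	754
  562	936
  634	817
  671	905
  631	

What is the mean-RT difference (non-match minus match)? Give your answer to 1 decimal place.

150.1 ms

M(match) = 5900/9 = 655.556
M(non-match) = 6445/8 = 805.625
Difference = 805.625 − 655.556 = 150.069 ms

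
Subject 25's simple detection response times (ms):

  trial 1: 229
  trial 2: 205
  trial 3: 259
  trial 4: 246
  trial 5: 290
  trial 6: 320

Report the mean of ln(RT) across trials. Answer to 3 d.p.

5.543

ln(RT): 5.4337, 5.3230, 5.5568, 5.5053, 5.6699, 5.7683
Σ ln(RT) = 33.2571
Mean = 33.2571/6 = 5.54285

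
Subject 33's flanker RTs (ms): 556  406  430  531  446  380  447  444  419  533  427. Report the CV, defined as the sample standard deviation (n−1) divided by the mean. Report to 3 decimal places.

0.126

n = 11, Σ = 5019, M = 456.2727
Σ(x−M)² = 33040.182; s = √(33040.182/10) = 57.4806
CV = 57.4806 / 456.2727 = 0.12598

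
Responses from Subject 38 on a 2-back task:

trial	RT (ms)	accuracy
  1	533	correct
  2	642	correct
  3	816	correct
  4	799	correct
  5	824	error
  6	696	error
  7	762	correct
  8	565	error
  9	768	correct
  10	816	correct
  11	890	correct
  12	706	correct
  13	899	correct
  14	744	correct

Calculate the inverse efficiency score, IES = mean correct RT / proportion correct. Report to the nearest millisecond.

969 ms

Correct trials (n=11): 533, 642, 816, 799, 762, 768, 816, 890, 706, 899, 744
Mean correct RT = 8375/11 = 761.3636 ms
Proportion correct = 11/14
IES = 761.3636 / (11/14) = 969.008 ms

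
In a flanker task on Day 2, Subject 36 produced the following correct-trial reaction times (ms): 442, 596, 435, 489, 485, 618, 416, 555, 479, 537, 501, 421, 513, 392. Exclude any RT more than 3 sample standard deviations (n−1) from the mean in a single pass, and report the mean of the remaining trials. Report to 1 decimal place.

n = 14, ΣRT = 6879, M = 491.357
Σ(x−M)² = 59995.21; s = √(59995.21/13) = 67.934
Cutoffs: 491.357 ± 3·67.934 → [287.6, 695.2]
No RTs fall outside the cutoffs; all 14 retained. Mean = 6879/14 = 491.357

491.4 ms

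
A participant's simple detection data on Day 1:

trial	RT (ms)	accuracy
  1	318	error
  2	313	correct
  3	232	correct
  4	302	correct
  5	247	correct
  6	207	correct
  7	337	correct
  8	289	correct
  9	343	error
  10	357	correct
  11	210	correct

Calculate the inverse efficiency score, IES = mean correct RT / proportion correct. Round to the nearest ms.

339 ms

Correct trials (n=9): 313, 232, 302, 247, 207, 337, 289, 357, 210
Mean correct RT = 2494/9 = 277.1111 ms
Proportion correct = 9/11
IES = 277.1111 / (9/11) = 338.691 ms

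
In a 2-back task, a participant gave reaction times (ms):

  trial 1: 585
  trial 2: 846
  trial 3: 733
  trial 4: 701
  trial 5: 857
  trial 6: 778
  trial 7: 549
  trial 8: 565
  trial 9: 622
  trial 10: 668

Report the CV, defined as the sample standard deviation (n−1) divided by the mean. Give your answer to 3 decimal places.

0.163

n = 10, Σ = 6904, M = 690.4000
Σ(x−M)² = 113576.400; s = √(113576.400/9) = 112.3370
CV = 112.3370 / 690.4000 = 0.16271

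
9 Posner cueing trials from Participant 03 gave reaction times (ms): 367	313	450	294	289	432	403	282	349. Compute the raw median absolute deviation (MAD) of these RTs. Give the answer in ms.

55 ms

Sorted: 282, 289, 294, 313, 349, 367, 403, 432, 450 → median = 349
|x − 349|: 18, 36, 101, 55, 60, 83, 54, 67, 0
Sorted deviations: 0, 18, 36, 54, 55, 60, 67, 83, 101 → MAD = 55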